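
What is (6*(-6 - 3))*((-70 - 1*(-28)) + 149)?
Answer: -5778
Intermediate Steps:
(6*(-6 - 3))*((-70 - 1*(-28)) + 149) = (6*(-9))*((-70 + 28) + 149) = -54*(-42 + 149) = -54*107 = -5778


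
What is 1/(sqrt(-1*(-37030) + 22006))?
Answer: sqrt(14759)/29518 ≈ 0.0041157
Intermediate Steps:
1/(sqrt(-1*(-37030) + 22006)) = 1/(sqrt(37030 + 22006)) = 1/(sqrt(59036)) = 1/(2*sqrt(14759)) = sqrt(14759)/29518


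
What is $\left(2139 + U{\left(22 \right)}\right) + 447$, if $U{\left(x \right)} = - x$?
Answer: $2564$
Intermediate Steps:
$\left(2139 + U{\left(22 \right)}\right) + 447 = \left(2139 - 22\right) + 447 = 2117 + 447 = 2564$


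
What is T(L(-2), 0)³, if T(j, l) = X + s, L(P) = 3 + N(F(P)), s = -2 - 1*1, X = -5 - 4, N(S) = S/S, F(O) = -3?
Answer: -1728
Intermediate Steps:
N(S) = 1
X = -9
s = -3 (s = -2 - 1 = -3)
L(P) = 4 (L(P) = 3 + 1 = 4)
T(j, l) = -12 (T(j, l) = -9 - 3 = -12)
T(L(-2), 0)³ = (-12)³ = -1728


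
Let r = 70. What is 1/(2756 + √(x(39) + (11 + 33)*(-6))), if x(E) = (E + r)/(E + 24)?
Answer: 13356/36810407 - 3*I*√115661/478535291 ≈ 0.00036283 - 2.1321e-6*I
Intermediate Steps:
x(E) = (70 + E)/(24 + E) (x(E) = (E + 70)/(E + 24) = (70 + E)/(24 + E))
1/(2756 + √(x(39) + (11 + 33)*(-6))) = 1/(2756 + √((70 + 39)/(24 + 39) + (11 + 33)*(-6))) = 1/(2756 + √(109/63 + 44*(-6))) = 1/(2756 + √((1/63)*109 - 264)) = 1/(2756 + √(109/63 - 264)) = 1/(2756 + √(-16523/63)) = 1/(2756 + I*√115661/21)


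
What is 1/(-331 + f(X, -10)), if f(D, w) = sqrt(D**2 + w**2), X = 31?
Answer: -331/108500 - sqrt(1061)/108500 ≈ -0.0033509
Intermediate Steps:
1/(-331 + f(X, -10)) = 1/(-331 + sqrt(31**2 + (-10)**2)) = 1/(-331 + sqrt(961 + 100)) = 1/(-331 + sqrt(1061))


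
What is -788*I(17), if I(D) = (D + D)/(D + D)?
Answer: -788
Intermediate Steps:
I(D) = 1 (I(D) = (2*D)/((2*D)) = (2*D)*(1/(2*D)) = 1)
-788*I(17) = -788*1 = -788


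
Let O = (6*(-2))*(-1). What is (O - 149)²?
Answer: 18769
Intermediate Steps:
O = 12 (O = -12*(-1) = 12)
(O - 149)² = (12 - 149)² = (-137)² = 18769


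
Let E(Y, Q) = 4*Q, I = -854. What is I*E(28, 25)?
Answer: -85400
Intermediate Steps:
I*E(28, 25) = -3416*25 = -854*100 = -85400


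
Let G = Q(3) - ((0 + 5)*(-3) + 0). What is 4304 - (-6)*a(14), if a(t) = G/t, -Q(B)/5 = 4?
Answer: 30113/7 ≈ 4301.9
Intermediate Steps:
Q(B) = -20 (Q(B) = -5*4 = -20)
G = -5 (G = -20 - ((0 + 5)*(-3) + 0) = -20 - (5*(-3) + 0) = -20 - (-15 + 0) = -20 - 1*(-15) = -20 + 15 = -5)
a(t) = -5/t
4304 - (-6)*a(14) = 4304 - (-6)*(-5/14) = 4304 - (-6)*(-5*1/14) = 4304 - (-6)*(-5)/14 = 4304 - 1*15/7 = 4304 - 15/7 = 30113/7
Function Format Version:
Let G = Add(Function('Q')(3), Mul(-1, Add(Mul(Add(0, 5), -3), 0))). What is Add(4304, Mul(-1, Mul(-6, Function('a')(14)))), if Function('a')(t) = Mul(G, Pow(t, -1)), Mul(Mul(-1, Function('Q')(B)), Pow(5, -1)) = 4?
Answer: Rational(30113, 7) ≈ 4301.9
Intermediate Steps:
Function('Q')(B) = -20 (Function('Q')(B) = Mul(-5, 4) = -20)
G = -5 (G = Add(-20, Mul(-1, Add(Mul(Add(0, 5), -3), 0))) = Add(-20, Mul(-1, Add(Mul(5, -3), 0))) = Add(-20, Mul(-1, Add(-15, 0))) = Add(-20, Mul(-1, -15)) = Add(-20, 15) = -5)
Function('a')(t) = Mul(-5, Pow(t, -1))
Add(4304, Mul(-1, Mul(-6, Function('a')(14)))) = Add(4304, Mul(-1, Mul(-6, Mul(-5, Pow(14, -1))))) = Add(4304, Mul(-1, Mul(-6, Mul(-5, Rational(1, 14))))) = Add(4304, Mul(-1, Mul(-6, Rational(-5, 14)))) = Add(4304, Mul(-1, Rational(15, 7))) = Add(4304, Rational(-15, 7)) = Rational(30113, 7)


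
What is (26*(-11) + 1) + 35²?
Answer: 940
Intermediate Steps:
(26*(-11) + 1) + 35² = (-286 + 1) + 1225 = -285 + 1225 = 940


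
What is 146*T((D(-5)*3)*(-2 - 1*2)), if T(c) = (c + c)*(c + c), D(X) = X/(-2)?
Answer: 525600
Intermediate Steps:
D(X) = -X/2 (D(X) = X*(-½) = -X/2)
T(c) = 4*c² (T(c) = (2*c)*(2*c) = 4*c²)
146*T((D(-5)*3)*(-2 - 1*2)) = 146*(4*((-½*(-5)*3)*(-2 - 1*2))²) = 146*(4*(((5/2)*3)*(-2 - 2))²) = 146*(4*((15/2)*(-4))²) = 146*(4*(-30)²) = 146*(4*900) = 146*3600 = 525600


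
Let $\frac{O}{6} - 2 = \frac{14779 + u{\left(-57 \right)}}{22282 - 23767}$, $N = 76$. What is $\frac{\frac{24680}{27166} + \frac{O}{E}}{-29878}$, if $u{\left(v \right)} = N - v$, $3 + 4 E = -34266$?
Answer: $- \frac{105311499094}{3442102972878735} \approx -3.0595 \cdot 10^{-5}$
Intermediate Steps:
$E = - \frac{34269}{4}$ ($E = - \frac{3}{4} + \frac{1}{4} \left(-34266\right) = - \frac{3}{4} - \frac{17133}{2} = - \frac{34269}{4} \approx -8567.3$)
$u{\left(v \right)} = 76 - v$
$O = - \frac{23884}{495}$ ($O = 12 + 6 \frac{14779 + \left(76 - -57\right)}{22282 - 23767} = 12 + 6 \frac{14779 + \left(76 + 57\right)}{-1485} = 12 + 6 \left(14779 + 133\right) \left(- \frac{1}{1485}\right) = 12 + 6 \cdot 14912 \left(- \frac{1}{1485}\right) = 12 + 6 \left(- \frac{14912}{1485}\right) = 12 - \frac{29824}{495} = - \frac{23884}{495} \approx -48.25$)
$\frac{\frac{24680}{27166} + \frac{O}{E}}{-29878} = \frac{\frac{24680}{27166} - \frac{23884}{495 \left(- \frac{34269}{4}\right)}}{-29878} = \left(24680 \cdot \frac{1}{27166} - - \frac{95536}{16963155}\right) \left(- \frac{1}{29878}\right) = \left(\frac{12340}{13583} + \frac{95536}{16963155}\right) \left(- \frac{1}{29878}\right) = \frac{210622998188}{230410534365} \left(- \frac{1}{29878}\right) = - \frac{105311499094}{3442102972878735}$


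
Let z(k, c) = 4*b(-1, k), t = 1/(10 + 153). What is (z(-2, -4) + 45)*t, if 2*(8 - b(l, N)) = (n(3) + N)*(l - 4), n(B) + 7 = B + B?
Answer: 47/163 ≈ 0.28834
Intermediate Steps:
n(B) = -7 + 2*B (n(B) = -7 + (B + B) = -7 + 2*B)
t = 1/163 ≈ 0.0061350
b(l, N) = 8 - (-1 + N)*(-4 + l)/2 (b(l, N) = 8 - ((-7 + 2*3) + N)*(l - 4)/2 = 8 - ((-7 + 6) + N)*(-4 + l)/2 = 8 - (-1 + N)*(-4 + l)/2)
z(k, c) = 22 + 10*k (z(k, c) = 4*(6 + (½)*(-1) + 2*k - ½*k*(-1)) = 4*(6 - ½ + 2*k + k/2) = 4*(11/2 + 5*k/2) = 22 + 10*k)
(z(-2, -4) + 45)*t = ((22 + 10*(-2)) + 45)*(1/163) = ((22 - 20) + 45)*(1/163) = (2 + 45)*(1/163) = 47*(1/163) = 47/163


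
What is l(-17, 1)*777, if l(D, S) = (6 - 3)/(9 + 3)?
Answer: 777/4 ≈ 194.25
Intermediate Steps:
l(D, S) = ¼ (l(D, S) = 3/12 = 3*(1/12) = ¼)
l(-17, 1)*777 = (¼)*777 = 777/4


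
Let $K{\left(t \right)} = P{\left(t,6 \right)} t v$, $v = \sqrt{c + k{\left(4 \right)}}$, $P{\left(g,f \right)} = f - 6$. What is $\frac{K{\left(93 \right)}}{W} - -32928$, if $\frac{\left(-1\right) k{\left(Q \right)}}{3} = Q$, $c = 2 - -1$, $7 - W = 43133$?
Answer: $32928$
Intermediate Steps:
$W = -43126$ ($W = 7 - 43133 = -43126$)
$c = 3$ ($c = 2 + 1 = 3$)
$k{\left(Q \right)} = - 3 Q$
$P{\left(g,f \right)} = -6 + f$ ($P{\left(g,f \right)} = f - 6 = -6 + f$)
$v = 3 i$ ($v = \sqrt{3 - 12} = \sqrt{-9} = 3 i \approx 3.0 i$)
$K{\left(t \right)} = 0$ ($K{\left(t \right)} = \left(-6 + 6\right) t 3 i = 0 t 3 i = 0 \cdot 3 i = 0$)
$\frac{K{\left(93 \right)}}{W} - -32928 = \frac{0}{-43126} - -32928 = 0 \left(- \frac{1}{43126}\right) + 32928 = 0 + 32928 = 32928$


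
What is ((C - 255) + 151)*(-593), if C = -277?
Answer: 225933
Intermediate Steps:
((C - 255) + 151)*(-593) = ((-277 - 255) + 151)*(-593) = (-532 + 151)*(-593) = -381*(-593) = 225933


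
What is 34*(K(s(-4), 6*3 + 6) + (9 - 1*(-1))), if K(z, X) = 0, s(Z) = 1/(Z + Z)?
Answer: 340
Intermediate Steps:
s(Z) = 1/(2*Z)
34*(K(s(-4), 6*3 + 6) + (9 - 1*(-1))) = 34*(0 + (9 - 1*(-1))) = 34*(0 + (9 + 1)) = 34*(0 + 10) = 34*10 = 340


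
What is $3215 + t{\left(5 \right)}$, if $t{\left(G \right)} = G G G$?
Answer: $3340$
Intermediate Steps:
$t{\left(G \right)} = G^{3}$ ($t{\left(G \right)} = G^{2} G = G^{3}$)
$3215 + t{\left(5 \right)} = 3215 + 5^{3} = 3215 + 125 = 3340$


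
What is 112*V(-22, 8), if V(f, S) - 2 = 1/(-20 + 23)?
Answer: 784/3 ≈ 261.33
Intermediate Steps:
V(f, S) = 7/3 (V(f, S) = 2 + 1/(-20 + 23) = 2 + 1/3 = 7/3)
112*V(-22, 8) = 112*(7/3) = 784/3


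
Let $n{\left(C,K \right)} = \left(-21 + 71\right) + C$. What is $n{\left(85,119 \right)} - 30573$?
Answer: $-30438$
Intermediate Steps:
$n{\left(C,K \right)} = 50 + C$
$n{\left(85,119 \right)} - 30573 = \left(50 + 85\right) - 30573 = 135 - 30573 = -30438$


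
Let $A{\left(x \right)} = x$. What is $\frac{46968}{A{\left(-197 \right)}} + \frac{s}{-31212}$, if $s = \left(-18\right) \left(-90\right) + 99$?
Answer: $- \frac{162922651}{683196} \approx -238.47$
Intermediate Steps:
$s = 1719$ ($s = 1620 + 99 = 1719$)
$\frac{46968}{A{\left(-197 \right)}} + \frac{s}{-31212} = \frac{46968}{-197} + \frac{1719}{-31212} = 46968 \left(- \frac{1}{197}\right) + 1719 \left(- \frac{1}{31212}\right) = - \frac{46968}{197} - \frac{191}{3468} = - \frac{162922651}{683196}$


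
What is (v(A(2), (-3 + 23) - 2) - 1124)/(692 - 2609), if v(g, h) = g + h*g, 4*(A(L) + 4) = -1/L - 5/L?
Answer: 1619/2556 ≈ 0.63341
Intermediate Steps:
A(L) = -4 - 3/(2*L) (A(L) = -4 + (-1/L - 5/L)/4 = -4 + (-6/L)/4 = -4 - 3/(2*L))
v(g, h) = g + g*h
(v(A(2), (-3 + 23) - 2) - 1124)/(692 - 2609) = ((-4 - 3/2/2)*(1 + ((-3 + 23) - 2)) - 1124)/(692 - 2609) = ((-4 - 3/2*½)*(1 + (20 - 2)) - 1124)/(-1917) = ((-4 - ¾)*(1 + 18) - 1124)*(-1/1917) = (-19/4*19 - 1124)*(-1/1917) = (-361/4 - 1124)*(-1/1917) = -4857/4*(-1/1917) = 1619/2556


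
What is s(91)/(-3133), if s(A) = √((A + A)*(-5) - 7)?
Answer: -I*√917/3133 ≈ -0.0096655*I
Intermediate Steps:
s(A) = √(-7 - 10*A) (s(A) = √((2*A)*(-5) - 7) = √(-10*A - 7) = √(-7 - 10*A))
s(91)/(-3133) = √(-7 - 10*91)/(-3133) = √(-7 - 910)*(-1/3133) = √(-917)*(-1/3133) = (I*√917)*(-1/3133) = -I*√917/3133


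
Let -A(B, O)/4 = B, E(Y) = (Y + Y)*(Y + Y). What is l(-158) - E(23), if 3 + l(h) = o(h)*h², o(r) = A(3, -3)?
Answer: -301687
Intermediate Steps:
E(Y) = 4*Y² (E(Y) = (2*Y)*(2*Y) = 4*Y²)
A(B, O) = -4*B
o(r) = -12 (o(r) = -4*3 = -12)
l(h) = -3 - 12*h²
l(-158) - E(23) = (-3 - 12*(-158)²) - 4*23² = (-3 - 12*24964) - 4*529 = (-3 - 299568) - 1*2116 = -299571 - 2116 = -301687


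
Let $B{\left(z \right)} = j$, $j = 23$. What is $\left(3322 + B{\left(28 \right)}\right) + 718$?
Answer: $4063$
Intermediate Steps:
$B{\left(z \right)} = 23$
$\left(3322 + B{\left(28 \right)}\right) + 718 = \left(3322 + 23\right) + 718 = 3345 + 718 = 4063$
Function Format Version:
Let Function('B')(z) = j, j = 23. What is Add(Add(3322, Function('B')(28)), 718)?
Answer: 4063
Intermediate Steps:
Function('B')(z) = 23
Add(Add(3322, Function('B')(28)), 718) = Add(Add(3322, 23), 718) = Add(3345, 718) = 4063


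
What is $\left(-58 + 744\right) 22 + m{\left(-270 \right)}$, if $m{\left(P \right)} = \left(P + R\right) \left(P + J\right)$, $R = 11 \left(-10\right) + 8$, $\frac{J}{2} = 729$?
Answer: $-426844$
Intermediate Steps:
$J = 1458$ ($J = 2 \cdot 729 = 1458$)
$R = -102$ ($R = -110 + 8 = -102$)
$m{\left(P \right)} = \left(-102 + P\right) \left(1458 + P\right)$ ($m{\left(P \right)} = \left(P - 102\right) \left(P + 1458\right) = \left(-102 + P\right) \left(1458 + P\right)$)
$\left(-58 + 744\right) 22 + m{\left(-270 \right)} = \left(-58 + 744\right) 22 + \left(-148716 + \left(-270\right)^{2} + 1356 \left(-270\right)\right) = 686 \cdot 22 - 441936 = 15092 - 441936 = -426844$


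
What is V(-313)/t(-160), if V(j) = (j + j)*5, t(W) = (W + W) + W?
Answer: 313/48 ≈ 6.5208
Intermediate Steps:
t(W) = 3*W (t(W) = 2*W + W = 3*W)
V(j) = 10*j (V(j) = (2*j)*5 = 10*j)
V(-313)/t(-160) = (10*(-313))/((3*(-160))) = -3130/(-480) = -3130*(-1/480) = 313/48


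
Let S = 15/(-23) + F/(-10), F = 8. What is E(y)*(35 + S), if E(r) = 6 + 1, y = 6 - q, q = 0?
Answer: 27006/115 ≈ 234.83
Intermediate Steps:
y = 6 (y = 6 - 1*0 = 6 + 0 = 6)
E(r) = 7
S = -167/115 (S = 15/(-23) + 8/(-10) = 15*(-1/23) + 8*(-1/10) = -15/23 - 4/5 = -167/115 ≈ -1.4522)
E(y)*(35 + S) = 7*(35 - 167/115) = 7*(3858/115) = 27006/115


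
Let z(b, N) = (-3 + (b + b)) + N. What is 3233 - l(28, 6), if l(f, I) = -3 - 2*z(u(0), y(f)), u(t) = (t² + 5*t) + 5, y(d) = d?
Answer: 3306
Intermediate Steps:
u(t) = 5 + t² + 5*t
z(b, N) = -3 + N + 2*b (z(b, N) = (-3 + 2*b) + N = -3 + N + 2*b)
l(f, I) = -17 - 2*f (l(f, I) = -3 - 2*(-3 + f + 2*(5 + 0² + 5*0)) = -3 - 2*(-3 + f + 2*(5 + 0 + 0)) = -3 - 2*(-3 + f + 2*5) = -3 - 2*(-3 + f + 10) = -3 - 2*(7 + f) = -3 + (-14 - 2*f) = -17 - 2*f)
3233 - l(28, 6) = 3233 - (-17 - 2*28) = 3233 - (-17 - 56) = 3233 - 1*(-73) = 3233 + 73 = 3306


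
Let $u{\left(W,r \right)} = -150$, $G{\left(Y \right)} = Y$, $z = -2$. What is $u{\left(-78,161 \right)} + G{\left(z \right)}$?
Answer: $-152$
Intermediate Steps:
$u{\left(-78,161 \right)} + G{\left(z \right)} = -150 - 2 = -152$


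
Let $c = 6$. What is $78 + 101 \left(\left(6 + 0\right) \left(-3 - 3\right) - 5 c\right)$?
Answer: $-6588$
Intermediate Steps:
$78 + 101 \left(\left(6 + 0\right) \left(-3 - 3\right) - 5 c\right) = 78 + 101 \left(\left(6 + 0\right) \left(-3 - 3\right) - 30\right) = 78 + 101 \left(6 \left(-6\right) - 30\right) = 78 + 101 \left(-36 - 30\right) = 78 + 101 \left(-66\right) = 78 - 6666 = -6588$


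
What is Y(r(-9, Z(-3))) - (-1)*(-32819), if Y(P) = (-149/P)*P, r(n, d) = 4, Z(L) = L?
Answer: -32968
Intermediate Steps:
Y(P) = -149
Y(r(-9, Z(-3))) - (-1)*(-32819) = -149 - (-1)*(-32819) = -149 - 1*32819 = -149 - 32819 = -32968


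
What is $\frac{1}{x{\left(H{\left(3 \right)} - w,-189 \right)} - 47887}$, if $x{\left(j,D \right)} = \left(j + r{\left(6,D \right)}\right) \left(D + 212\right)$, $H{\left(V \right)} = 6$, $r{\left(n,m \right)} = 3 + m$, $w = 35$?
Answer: $- \frac{1}{52832} \approx -1.8928 \cdot 10^{-5}$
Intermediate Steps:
$x{\left(j,D \right)} = \left(212 + D\right) \left(3 + D + j\right)$ ($x{\left(j,D \right)} = \left(j + \left(3 + D\right)\right) \left(D + 212\right) = \left(3 + D + j\right) \left(212 + D\right) = \left(212 + D\right) \left(3 + D + j\right)$)
$\frac{1}{x{\left(H{\left(3 \right)} - w,-189 \right)} - 47887} = \frac{1}{\left(636 + \left(-189\right)^{2} + 212 \left(6 - 35\right) + 215 \left(-189\right) - 189 \left(6 - 35\right)\right) - 47887} = \frac{1}{\left(636 + 35721 + 212 \left(6 - 35\right) - 40635 - 189 \left(6 - 35\right)\right) - 47887} = \frac{1}{\left(636 + 35721 + 212 \left(-29\right) - 40635 - -5481\right) - 47887} = \frac{1}{\left(636 + 35721 - 6148 - 40635 + 5481\right) - 47887} = \frac{1}{-4945 - 47887} = \frac{1}{-52832} = - \frac{1}{52832}$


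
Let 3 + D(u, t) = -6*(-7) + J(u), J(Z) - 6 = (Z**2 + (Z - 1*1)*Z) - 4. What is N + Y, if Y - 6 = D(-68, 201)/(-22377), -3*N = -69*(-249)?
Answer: -42676058/7459 ≈ -5721.4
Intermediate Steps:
J(Z) = 2 + Z**2 + Z*(-1 + Z) (J(Z) = 6 + ((Z**2 + (Z - 1*1)*Z) - 4) = 6 + ((Z**2 + (Z - 1)*Z) - 4) = 6 + ((Z**2 + (-1 + Z)*Z) - 4) = 6 + ((Z**2 + Z*(-1 + Z)) - 4) = 6 + (-4 + Z**2 + Z*(-1 + Z)) = 2 + Z**2 + Z*(-1 + Z))
N = -5727 (N = -(-23)*(-249) = -1/3*17181 = -5727)
D(u, t) = 41 - u + 2*u**2 (D(u, t) = -3 + (-6*(-7) + (2 - u + 2*u**2)) = -3 + (42 + (2 - u + 2*u**2)) = -3 + (44 - u + 2*u**2) = 41 - u + 2*u**2)
Y = 41635/7459 (Y = 6 + (41 - 1*(-68) + 2*(-68)**2)/(-22377) = 6 + (41 + 68 + 2*4624)*(-1/22377) = 6 + (41 + 68 + 9248)*(-1/22377) = 6 + 9357*(-1/22377) = 6 - 3119/7459 = 41635/7459 ≈ 5.5818)
N + Y = -5727 + 41635/7459 = -42676058/7459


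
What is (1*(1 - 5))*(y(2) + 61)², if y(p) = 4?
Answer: -16900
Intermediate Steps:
(1*(1 - 5))*(y(2) + 61)² = (1*(1 - 5))*(4 + 61)² = (1*(-4))*65² = -4*4225 = -16900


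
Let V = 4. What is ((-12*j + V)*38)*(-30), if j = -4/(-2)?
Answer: 22800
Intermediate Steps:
j = 2 (j = -4*(-½) = 2)
((-12*j + V)*38)*(-30) = ((-12*2 + 4)*38)*(-30) = ((-2*12 + 4)*38)*(-30) = ((-24 + 4)*38)*(-30) = -20*38*(-30) = -760*(-30) = 22800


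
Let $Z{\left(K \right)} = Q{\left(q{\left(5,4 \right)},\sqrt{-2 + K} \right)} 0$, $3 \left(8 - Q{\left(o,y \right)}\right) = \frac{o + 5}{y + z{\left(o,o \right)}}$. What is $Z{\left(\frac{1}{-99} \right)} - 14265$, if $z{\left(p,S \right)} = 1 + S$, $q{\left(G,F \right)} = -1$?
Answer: $-14265$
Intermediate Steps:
$Q{\left(o,y \right)} = 8 - \frac{5 + o}{3 \left(1 + o + y\right)}$ ($Q{\left(o,y \right)} = 8 - \frac{\left(o + 5\right) \frac{1}{y + \left(1 + o\right)}}{3} = 8 - \frac{\left(5 + o\right) \frac{1}{1 + o + y}}{3} = 8 - \frac{\frac{1}{1 + o + y} \left(5 + o\right)}{3} = 8 - \frac{5 + o}{3 \left(1 + o + y\right)}$)
$Z{\left(K \right)} = 0$ ($Z{\left(K \right)} = \frac{19 + 23 \left(-1\right) + 24 \sqrt{-2 + K}}{3 \left(1 - 1 + \sqrt{-2 + K}\right)} 0 = \frac{19 - 23 + 24 \sqrt{-2 + K}}{3 \sqrt{-2 + K}} 0 = \frac{-4 + 24 \sqrt{-2 + K}}{3 \sqrt{-2 + K}} 0 = 0$)
$Z{\left(\frac{1}{-99} \right)} - 14265 = 0 - 14265 = -14265$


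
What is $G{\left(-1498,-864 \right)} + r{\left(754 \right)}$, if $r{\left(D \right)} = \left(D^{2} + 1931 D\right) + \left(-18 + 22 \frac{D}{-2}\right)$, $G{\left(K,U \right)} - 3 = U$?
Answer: $2015317$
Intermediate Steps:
$G{\left(K,U \right)} = 3 + U$
$r{\left(D \right)} = -18 + D^{2} + 1920 D$ ($r{\left(D \right)} = \left(D^{2} + 1931 D\right) + \left(-18 + 22 D \left(- \frac{1}{2}\right)\right) = \left(D^{2} + 1931 D\right) + \left(-18 + 22 \left(- \frac{D}{2}\right)\right) = \left(D^{2} + 1931 D\right) - \left(18 + 11 D\right) = -18 + D^{2} + 1920 D$)
$G{\left(-1498,-864 \right)} + r{\left(754 \right)} = \left(3 - 864\right) + \left(-18 + 754^{2} + 1920 \cdot 754\right) = -861 + \left(-18 + 568516 + 1447680\right) = -861 + 2016178 = 2015317$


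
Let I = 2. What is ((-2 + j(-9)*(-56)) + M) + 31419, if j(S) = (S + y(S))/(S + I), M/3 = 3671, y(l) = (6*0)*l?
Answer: 42358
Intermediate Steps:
y(l) = 0 (y(l) = 0*l = 0)
M = 11013 (M = 3*3671 = 11013)
j(S) = S/(2 + S) (j(S) = (S + 0)/(S + 2) = S/(2 + S))
((-2 + j(-9)*(-56)) + M) + 31419 = ((-2 - 9/(2 - 9)*(-56)) + 11013) + 31419 = ((-2 - 9/(-7)*(-56)) + 11013) + 31419 = ((-2 - 9*(-⅐)*(-56)) + 11013) + 31419 = ((-2 + (9/7)*(-56)) + 11013) + 31419 = ((-2 - 72) + 11013) + 31419 = (-74 + 11013) + 31419 = 10939 + 31419 = 42358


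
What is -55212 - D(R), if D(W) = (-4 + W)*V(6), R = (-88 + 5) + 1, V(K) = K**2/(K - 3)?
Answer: -54180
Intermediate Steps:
V(K) = K**2/(-3 + K)
R = -82 (R = -83 + 1 = -82)
D(W) = -48 + 12*W (D(W) = (-4 + W)*(6**2/(-3 + 6)) = (-4 + W)*(36/3) = (-4 + W)*(36*(1/3)) = (-4 + W)*12 = -48 + 12*W)
-55212 - D(R) = -55212 - (-48 + 12*(-82)) = -55212 - (-48 - 984) = -55212 - 1*(-1032) = -55212 + 1032 = -54180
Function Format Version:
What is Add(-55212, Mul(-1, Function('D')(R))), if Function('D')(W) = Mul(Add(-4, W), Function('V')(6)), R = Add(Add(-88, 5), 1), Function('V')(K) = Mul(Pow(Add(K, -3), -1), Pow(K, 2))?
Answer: -54180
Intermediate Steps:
Function('V')(K) = Mul(Pow(K, 2), Pow(Add(-3, K), -1)) (Function('V')(K) = Mul(Pow(Add(-3, K), -1), Pow(K, 2)) = Mul(Pow(K, 2), Pow(Add(-3, K), -1)))
R = -82 (R = Add(-83, 1) = -82)
Function('D')(W) = Add(-48, Mul(12, W)) (Function('D')(W) = Mul(Add(-4, W), Mul(Pow(6, 2), Pow(Add(-3, 6), -1))) = Mul(Add(-4, W), Mul(36, Pow(3, -1))) = Mul(Add(-4, W), Mul(36, Rational(1, 3))) = Mul(Add(-4, W), 12) = Add(-48, Mul(12, W)))
Add(-55212, Mul(-1, Function('D')(R))) = Add(-55212, Mul(-1, Add(-48, Mul(12, -82)))) = Add(-55212, Mul(-1, Add(-48, -984))) = Add(-55212, Mul(-1, -1032)) = Add(-55212, 1032) = -54180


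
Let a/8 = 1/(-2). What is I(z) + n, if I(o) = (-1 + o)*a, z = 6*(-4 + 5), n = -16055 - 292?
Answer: -16367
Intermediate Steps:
a = -4 (a = 8*(1/(-2)) = 8*(1*(-½)) = 8*(-½) = -4)
n = -16347
z = 6 (z = 6*1 = 6)
I(o) = 4 - 4*o (I(o) = (-1 + o)*(-4) = 4 - 4*o)
I(z) + n = (4 - 4*6) - 16347 = (4 - 24) - 16347 = -20 - 16347 = -16367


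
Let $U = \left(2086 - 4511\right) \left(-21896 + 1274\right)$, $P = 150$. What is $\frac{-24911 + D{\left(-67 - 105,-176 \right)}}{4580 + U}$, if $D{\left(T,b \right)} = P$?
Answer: $- \frac{2251}{4546630} \approx -0.00049509$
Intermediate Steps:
$D{\left(T,b \right)} = 150$
$U = 50008350$ ($U = \left(-2425\right) \left(-20622\right) = 50008350$)
$\frac{-24911 + D{\left(-67 - 105,-176 \right)}}{4580 + U} = \frac{-24911 + 150}{4580 + 50008350} = - \frac{24761}{50012930} = \left(-24761\right) \frac{1}{50012930} = - \frac{2251}{4546630}$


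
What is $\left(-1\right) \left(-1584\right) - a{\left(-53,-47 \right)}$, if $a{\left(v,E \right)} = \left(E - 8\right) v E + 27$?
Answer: $138562$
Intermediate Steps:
$a{\left(v,E \right)} = 27 + E v \left(-8 + E\right)$ ($a{\left(v,E \right)} = \left(E - 8\right) v E + 27 = \left(-8 + E\right) v E + 27 = v \left(-8 + E\right) E + 27 = E v \left(-8 + E\right) + 27 = 27 + E v \left(-8 + E\right)$)
$\left(-1\right) \left(-1584\right) - a{\left(-53,-47 \right)} = \left(-1\right) \left(-1584\right) - \left(27 - 53 \left(-47\right)^{2} - \left(-376\right) \left(-53\right)\right) = 1584 - \left(27 - 117077 - 19928\right) = 1584 - -136978 = 1584 + 136978 = 138562$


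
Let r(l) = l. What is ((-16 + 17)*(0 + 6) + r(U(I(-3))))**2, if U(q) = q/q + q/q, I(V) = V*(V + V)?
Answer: 64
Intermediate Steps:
I(V) = 2*V**2 (I(V) = V*(2*V) = 2*V**2)
U(q) = 2 (U(q) = 1 + 1 = 2)
((-16 + 17)*(0 + 6) + r(U(I(-3))))**2 = ((-16 + 17)*(0 + 6) + 2)**2 = (1*6 + 2)**2 = (6 + 2)**2 = 8**2 = 64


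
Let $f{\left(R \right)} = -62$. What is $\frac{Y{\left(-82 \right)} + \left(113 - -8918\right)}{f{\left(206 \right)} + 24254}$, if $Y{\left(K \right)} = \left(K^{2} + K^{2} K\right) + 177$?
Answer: $- \frac{133859}{6048} \approx -22.133$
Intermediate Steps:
$Y{\left(K \right)} = 177 + K^{2} + K^{3}$ ($Y{\left(K \right)} = \left(K^{2} + K^{3}\right) + 177 = 177 + K^{2} + K^{3}$)
$\frac{Y{\left(-82 \right)} + \left(113 - -8918\right)}{f{\left(206 \right)} + 24254} = \frac{\left(177 + \left(-82\right)^{2} + \left(-82\right)^{3}\right) + \left(113 - -8918\right)}{-62 + 24254} = \frac{\left(177 + 6724 - 551368\right) + \left(113 + 8918\right)}{24192} = \left(-544467 + 9031\right) \frac{1}{24192} = \left(-535436\right) \frac{1}{24192} = - \frac{133859}{6048}$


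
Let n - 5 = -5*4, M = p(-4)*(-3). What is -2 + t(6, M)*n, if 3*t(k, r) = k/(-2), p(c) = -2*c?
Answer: 13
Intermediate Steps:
M = -24 (M = -2*(-4)*(-3) = 8*(-3) = -24)
t(k, r) = -k/6 (t(k, r) = (k/(-2))/3 = (k*(-½))/3 = (-k/2)/3 = -k/6)
n = -15 (n = 5 - 5*4 = 5 - 20 = -15)
-2 + t(6, M)*n = -2 - ⅙*6*(-15) = -2 - 1*(-15) = -2 + 15 = 13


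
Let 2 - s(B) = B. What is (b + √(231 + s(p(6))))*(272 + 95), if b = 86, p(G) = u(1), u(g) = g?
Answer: 31562 + 734*√58 ≈ 37152.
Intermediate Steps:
p(G) = 1
s(B) = 2 - B
(b + √(231 + s(p(6))))*(272 + 95) = (86 + √(231 + (2 - 1*1)))*(272 + 95) = (86 + √(231 + (2 - 1)))*367 = (86 + √(231 + 1))*367 = (86 + √232)*367 = (86 + 2*√58)*367 = 31562 + 734*√58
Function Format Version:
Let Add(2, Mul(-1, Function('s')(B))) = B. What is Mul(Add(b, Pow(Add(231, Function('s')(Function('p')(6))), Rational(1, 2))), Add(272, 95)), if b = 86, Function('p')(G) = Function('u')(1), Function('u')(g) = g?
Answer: Add(31562, Mul(734, Pow(58, Rational(1, 2)))) ≈ 37152.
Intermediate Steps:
Function('p')(G) = 1
Function('s')(B) = Add(2, Mul(-1, B))
Mul(Add(b, Pow(Add(231, Function('s')(Function('p')(6))), Rational(1, 2))), Add(272, 95)) = Mul(Add(86, Pow(Add(231, Add(2, Mul(-1, 1))), Rational(1, 2))), Add(272, 95)) = Mul(Add(86, Pow(Add(231, Add(2, -1)), Rational(1, 2))), 367) = Mul(Add(86, Pow(Add(231, 1), Rational(1, 2))), 367) = Mul(Add(86, Pow(232, Rational(1, 2))), 367) = Mul(Add(86, Mul(2, Pow(58, Rational(1, 2)))), 367) = Add(31562, Mul(734, Pow(58, Rational(1, 2))))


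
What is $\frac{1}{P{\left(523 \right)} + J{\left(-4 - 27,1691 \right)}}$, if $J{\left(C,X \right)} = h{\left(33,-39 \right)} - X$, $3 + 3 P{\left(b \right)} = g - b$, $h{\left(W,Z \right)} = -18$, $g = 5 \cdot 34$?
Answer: $- \frac{3}{5483} \approx -0.00054715$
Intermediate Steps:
$g = 170$
$P{\left(b \right)} = \frac{167}{3} - \frac{b}{3}$ ($P{\left(b \right)} = -1 + \frac{170 - b}{3} = -1 - \left(- \frac{170}{3} + \frac{b}{3}\right) = \frac{167}{3} - \frac{b}{3}$)
$J{\left(C,X \right)} = -18 - X$
$\frac{1}{P{\left(523 \right)} + J{\left(-4 - 27,1691 \right)}} = \frac{1}{\left(\frac{167}{3} - \frac{523}{3}\right) - 1709} = \frac{1}{- \frac{356}{3} - 1709} = \frac{1}{- \frac{5483}{3}} = - \frac{3}{5483}$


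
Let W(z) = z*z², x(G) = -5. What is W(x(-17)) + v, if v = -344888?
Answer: -345013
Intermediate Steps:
W(z) = z³
W(x(-17)) + v = (-5)³ - 344888 = -125 - 344888 = -345013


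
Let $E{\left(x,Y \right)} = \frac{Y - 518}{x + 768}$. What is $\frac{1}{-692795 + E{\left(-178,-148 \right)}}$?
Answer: $- \frac{295}{204374858} \approx -1.4434 \cdot 10^{-6}$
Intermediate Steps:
$E{\left(x,Y \right)} = \frac{-518 + Y}{768 + x}$
$\frac{1}{-692795 + E{\left(-178,-148 \right)}} = \frac{1}{-692795 + \frac{-518 - 148}{768 - 178}} = \frac{1}{-692795 + \frac{1}{590} \left(-666\right)} = \frac{1}{-692795 - \frac{333}{295}} = \frac{1}{- \frac{204374858}{295}} = - \frac{295}{204374858}$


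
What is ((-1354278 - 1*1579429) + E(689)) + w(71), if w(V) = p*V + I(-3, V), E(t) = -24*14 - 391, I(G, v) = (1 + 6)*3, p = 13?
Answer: -2933490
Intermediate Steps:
I(G, v) = 21 (I(G, v) = 7*3 = 21)
E(t) = -727 (E(t) = -336 - 391 = -727)
w(V) = 21 + 13*V (w(V) = 13*V + 21 = 21 + 13*V)
((-1354278 - 1*1579429) + E(689)) + w(71) = ((-1354278 - 1*1579429) - 727) + (21 + 13*71) = ((-1354278 - 1579429) - 727) + (21 + 923) = (-2933707 - 727) + 944 = -2934434 + 944 = -2933490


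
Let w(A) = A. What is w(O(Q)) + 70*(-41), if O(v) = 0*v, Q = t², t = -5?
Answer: -2870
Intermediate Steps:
Q = 25 (Q = (-5)² = 25)
O(v) = 0
w(O(Q)) + 70*(-41) = 0 + 70*(-41) = 0 - 2870 = -2870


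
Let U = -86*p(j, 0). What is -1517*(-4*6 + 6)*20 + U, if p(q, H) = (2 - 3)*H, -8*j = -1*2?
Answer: 546120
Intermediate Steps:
j = ¼ (j = -(-1)*2/8 = -⅛*(-2) = ¼ ≈ 0.25000)
p(q, H) = -H
U = 0 (U = -(-86)*0 = -86*0 = 0)
-1517*(-4*6 + 6)*20 + U = -1517*(-4*6 + 6)*20 + 0 = -1517*(-24 + 6)*20 + 0 = -(-27306)*20 + 0 = -1517*(-360) + 0 = 546120 + 0 = 546120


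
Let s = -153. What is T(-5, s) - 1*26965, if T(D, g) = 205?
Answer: -26760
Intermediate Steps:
T(-5, s) - 1*26965 = 205 - 1*26965 = 205 - 26965 = -26760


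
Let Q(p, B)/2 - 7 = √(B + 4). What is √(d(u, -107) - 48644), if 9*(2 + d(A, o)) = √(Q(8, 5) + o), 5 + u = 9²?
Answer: √(-437814 + I*√87)/3 ≈ 0.0023494 + 220.56*I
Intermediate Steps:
Q(p, B) = 14 + 2*√(4 + B) (Q(p, B) = 14 + 2*√(B + 4) = 14 + 2*√(4 + B))
u = 76 (u = -5 + 9² = -5 + 81 = 76)
d(A, o) = -2 + √(20 + o)/9 (d(A, o) = -2 + √((14 + 2*√(4 + 5)) + o)/9 = -2 + √((14 + 2*√9) + o)/9 = -2 + √((14 + 2*3) + o)/9 = -2 + √((14 + 6) + o)/9 = -2 + √(20 + o)/9)
√(d(u, -107) - 48644) = √((-2 + √(20 - 107)/9) - 48644) = √((-2 + √(-87)/9) - 48644) = √((-2 + (I*√87)/9) - 48644) = √((-2 + I*√87/9) - 48644) = √(-48646 + I*√87/9)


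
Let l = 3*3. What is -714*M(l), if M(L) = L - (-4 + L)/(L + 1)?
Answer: -6069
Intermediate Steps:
l = 9
M(L) = L - (-4 + L)/(1 + L)
-714*M(l) = -714*(4 + 9**2)/(1 + 9) = -714*(4 + 81)/10 = -357*85/5 = -714*17/2 = -6069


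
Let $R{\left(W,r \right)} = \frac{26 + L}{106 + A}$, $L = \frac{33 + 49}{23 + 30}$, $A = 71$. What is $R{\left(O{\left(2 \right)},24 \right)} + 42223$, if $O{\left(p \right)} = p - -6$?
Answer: $\frac{396095423}{9381} \approx 42223.0$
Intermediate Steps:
$L = \frac{82}{53} \approx 1.5472$
$O{\left(p \right)} = 6 + p$ ($O{\left(p \right)} = p + 6 = 6 + p$)
$R{\left(W,r \right)} = \frac{1460}{9381}$ ($R{\left(W,r \right)} = \frac{26 + \frac{82}{53}}{106 + 71} = \frac{1460}{53 \cdot 177} = \frac{1460}{53} \cdot \frac{1}{177} = \frac{1460}{9381}$)
$R{\left(O{\left(2 \right)},24 \right)} + 42223 = \frac{1460}{9381} + 42223 = \frac{396095423}{9381}$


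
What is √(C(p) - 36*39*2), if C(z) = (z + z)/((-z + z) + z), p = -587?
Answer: I*√2806 ≈ 52.972*I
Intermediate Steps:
C(z) = 2 (C(z) = (2*z)/(0 + z) = (2*z)/z = 2)
√(C(p) - 36*39*2) = √(2 - 36*39*2) = √(2 - 1404*2) = √(2 - 2808) = √(-2806) = I*√2806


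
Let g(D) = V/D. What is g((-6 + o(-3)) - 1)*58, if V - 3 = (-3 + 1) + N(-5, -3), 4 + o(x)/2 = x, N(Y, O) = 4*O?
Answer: 638/21 ≈ 30.381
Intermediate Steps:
o(x) = -8 + 2*x
V = -11 (V = 3 + ((-3 + 1) + 4*(-3)) = 3 + (-2 - 12) = 3 - 14 = -11)
g(D) = -11/D
g((-6 + o(-3)) - 1)*58 = -11/((-6 + (-8 + 2*(-3))) - 1)*58 = -11/((-6 + (-8 - 6)) - 1)*58 = -11/((-6 - 14) - 1)*58 = -11/(-20 - 1)*58 = -11/(-21)*58 = -11*(-1/21)*58 = (11/21)*58 = 638/21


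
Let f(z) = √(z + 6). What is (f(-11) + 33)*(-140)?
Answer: -4620 - 140*I*√5 ≈ -4620.0 - 313.05*I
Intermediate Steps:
f(z) = √(6 + z)
(f(-11) + 33)*(-140) = (√(6 - 11) + 33)*(-140) = (√(-5) + 33)*(-140) = (I*√5 + 33)*(-140) = (33 + I*√5)*(-140) = -4620 - 140*I*√5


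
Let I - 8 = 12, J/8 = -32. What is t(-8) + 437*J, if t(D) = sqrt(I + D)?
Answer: -111872 + 2*sqrt(3) ≈ -1.1187e+5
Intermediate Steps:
J = -256 (J = 8*(-32) = -256)
I = 20 (I = 8 + 12 = 20)
t(D) = sqrt(20 + D)
t(-8) + 437*J = sqrt(20 - 8) + 437*(-256) = sqrt(12) - 111872 = 2*sqrt(3) - 111872 = -111872 + 2*sqrt(3)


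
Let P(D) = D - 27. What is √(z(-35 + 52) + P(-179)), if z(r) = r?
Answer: 3*I*√21 ≈ 13.748*I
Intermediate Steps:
P(D) = -27 + D
√(z(-35 + 52) + P(-179)) = √((-35 + 52) + (-27 - 179)) = √(17 - 206) = √(-189) = 3*I*√21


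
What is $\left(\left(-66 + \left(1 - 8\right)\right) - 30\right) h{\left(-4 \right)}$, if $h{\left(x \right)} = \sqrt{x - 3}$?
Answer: $- 103 i \sqrt{7} \approx - 272.51 i$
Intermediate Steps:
$h{\left(x \right)} = \sqrt{-3 + x}$
$\left(\left(-66 + \left(1 - 8\right)\right) - 30\right) h{\left(-4 \right)} = \left(\left(-66 + \left(1 - 8\right)\right) - 30\right) \sqrt{-3 - 4} = \left(\left(-66 - 7\right) - 30\right) \sqrt{-7} = \left(-73 - 30\right) i \sqrt{7} = - 103 i \sqrt{7}$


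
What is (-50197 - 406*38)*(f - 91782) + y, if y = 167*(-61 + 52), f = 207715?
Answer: -7608104628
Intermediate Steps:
y = -1503 (y = 167*(-9) = -1503)
(-50197 - 406*38)*(f - 91782) + y = (-50197 - 406*38)*(207715 - 91782) - 1503 = (-50197 - 15428)*115933 - 1503 = -65625*115933 - 1503 = -7608103125 - 1503 = -7608104628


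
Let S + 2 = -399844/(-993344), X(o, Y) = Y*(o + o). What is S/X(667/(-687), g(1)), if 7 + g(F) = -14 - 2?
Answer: -272540457/7619445152 ≈ -0.035769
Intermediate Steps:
g(F) = -23 (g(F) = -7 + (-14 - 2) = -7 - 16 = -23)
X(o, Y) = 2*Y*o (X(o, Y) = Y*(2*o) = 2*Y*o)
S = -396711/248336 (S = -2 - 399844/(-993344) = -2 - 399844*(-1/993344) = -2 + 99961/248336 = -396711/248336 ≈ -1.5975)
S/X(667/(-687), g(1)) = -396711/(248336*(2*(-23)*(667/(-687)))) = -396711/(248336*(2*(-23)*(667*(-1/687)))) = -396711/(248336*(2*(-23)*(-667/687))) = -396711/(248336*30682/687) = -396711/248336*687/30682 = -272540457/7619445152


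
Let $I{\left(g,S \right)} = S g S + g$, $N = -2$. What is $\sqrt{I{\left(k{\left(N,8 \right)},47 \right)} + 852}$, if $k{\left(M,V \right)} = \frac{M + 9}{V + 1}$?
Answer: $\frac{\sqrt{23138}}{3} \approx 50.704$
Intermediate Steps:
$k{\left(M,V \right)} = \frac{9 + M}{1 + V}$
$I{\left(g,S \right)} = g + g S^{2}$ ($I{\left(g,S \right)} = g S^{2} + g = g + g S^{2}$)
$\sqrt{I{\left(k{\left(N,8 \right)},47 \right)} + 852} = \sqrt{\frac{9 - 2}{1 + 8} \left(1 + 47^{2}\right) + 852} = \sqrt{\frac{1}{9} \cdot 7 \left(1 + 2209\right) + 852} = \sqrt{\frac{1}{9} \cdot 7 \cdot 2210 + 852} = \sqrt{\frac{7}{9} \cdot 2210 + 852} = \sqrt{\frac{15470}{9} + 852} = \sqrt{\frac{23138}{9}} = \frac{\sqrt{23138}}{3}$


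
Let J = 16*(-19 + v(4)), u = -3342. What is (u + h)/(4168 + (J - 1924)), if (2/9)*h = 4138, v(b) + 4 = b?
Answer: 15279/1940 ≈ 7.8758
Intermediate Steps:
v(b) = -4 + b
h = 18621 (h = (9/2)*4138 = 18621)
J = -304 (J = 16*(-19 + (-4 + 4)) = 16*(-19 + 0) = 16*(-19) = -304)
(u + h)/(4168 + (J - 1924)) = (-3342 + 18621)/(4168 + (-304 - 1924)) = 15279/(4168 - 2228) = 15279/1940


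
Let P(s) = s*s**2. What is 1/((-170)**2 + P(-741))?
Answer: -1/406840121 ≈ -2.4580e-9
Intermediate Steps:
P(s) = s**3
1/((-170)**2 + P(-741)) = 1/((-170)**2 + (-741)**3) = 1/(28900 - 406869021) = 1/(-406840121) = -1/406840121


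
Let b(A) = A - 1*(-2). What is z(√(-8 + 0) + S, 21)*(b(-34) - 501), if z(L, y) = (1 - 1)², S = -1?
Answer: 0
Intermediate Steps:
z(L, y) = 0 (z(L, y) = 0² = 0)
b(A) = 2 + A (b(A) = A + 2 = 2 + A)
z(√(-8 + 0) + S, 21)*(b(-34) - 501) = 0*((2 - 34) - 501) = 0*(-32 - 501) = 0*(-533) = 0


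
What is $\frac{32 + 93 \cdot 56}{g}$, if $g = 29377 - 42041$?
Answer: $- \frac{655}{1583} \approx -0.41377$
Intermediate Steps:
$g = -12664$
$\frac{32 + 93 \cdot 56}{g} = \frac{32 + 93 \cdot 56}{-12664} = \left(32 + 5208\right) \left(- \frac{1}{12664}\right) = 5240 \left(- \frac{1}{12664}\right) = - \frac{655}{1583}$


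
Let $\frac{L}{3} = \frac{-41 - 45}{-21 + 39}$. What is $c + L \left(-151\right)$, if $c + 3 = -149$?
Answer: $\frac{6037}{3} \approx 2012.3$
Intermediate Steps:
$c = -152$ ($c = -3 - 149 = -152$)
$L = - \frac{43}{3}$ ($L = 3 \frac{-41 - 45}{-21 + 39} = 3 \left(- \frac{86}{18}\right) = 3 \left(\left(-86\right) \frac{1}{18}\right) = 3 \left(- \frac{43}{9}\right) = - \frac{43}{3} \approx -14.333$)
$c + L \left(-151\right) = -152 - - \frac{6493}{3} = -152 + \frac{6493}{3} = \frac{6037}{3}$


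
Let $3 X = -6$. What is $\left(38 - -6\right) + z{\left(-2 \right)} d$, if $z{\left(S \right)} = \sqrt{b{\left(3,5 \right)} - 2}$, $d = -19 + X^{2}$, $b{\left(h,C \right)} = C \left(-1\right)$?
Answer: $44 - 15 i \sqrt{7} \approx 44.0 - 39.686 i$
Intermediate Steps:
$X = -2$ ($X = \frac{1}{3} \left(-6\right) = -2$)
$b{\left(h,C \right)} = - C$
$d = -15$ ($d = -19 + \left(-2\right)^{2} = -19 + 4 = -15$)
$z{\left(S \right)} = i \sqrt{7}$ ($z{\left(S \right)} = \sqrt{\left(-1\right) 5 - 2} = \sqrt{-5 - 2} = \sqrt{-7} = i \sqrt{7}$)
$\left(38 - -6\right) + z{\left(-2 \right)} d = \left(38 - -6\right) + i \sqrt{7} \left(-15\right) = \left(38 + 6\right) - 15 i \sqrt{7} = 44 - 15 i \sqrt{7}$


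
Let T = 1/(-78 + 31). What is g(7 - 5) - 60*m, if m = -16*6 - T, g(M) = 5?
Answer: 270895/47 ≈ 5763.7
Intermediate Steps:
T = -1/47 (T = 1/(-47) = -1/47 ≈ -0.021277)
m = -4511/47 (m = -16*6 - 1*(-1/47) = -96 + 1/47 = -4511/47 ≈ -95.979)
g(7 - 5) - 60*m = 5 - 60*(-4511/47) = 5 + 270660/47 = 270895/47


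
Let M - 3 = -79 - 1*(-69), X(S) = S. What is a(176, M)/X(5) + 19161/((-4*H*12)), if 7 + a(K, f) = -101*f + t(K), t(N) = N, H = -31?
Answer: 466431/2480 ≈ 188.08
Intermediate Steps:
M = -7 (M = 3 + (-79 - 1*(-69)) = 3 + (-79 + 69) = 3 - 10 = -7)
a(K, f) = -7 + K - 101*f (a(K, f) = -7 + (-101*f + K) = -7 + (K - 101*f) = -7 + K - 101*f)
a(176, M)/X(5) + 19161/((-4*H*12)) = (-7 + 176 - 101*(-7))/5 + 19161/((-4*(-31)*12)) = (-7 + 176 + 707)*(⅕) + 19161/((124*12)) = 876*(⅕) + 19161/1488 = 876/5 + 19161*(1/1488) = 876/5 + 6387/496 = 466431/2480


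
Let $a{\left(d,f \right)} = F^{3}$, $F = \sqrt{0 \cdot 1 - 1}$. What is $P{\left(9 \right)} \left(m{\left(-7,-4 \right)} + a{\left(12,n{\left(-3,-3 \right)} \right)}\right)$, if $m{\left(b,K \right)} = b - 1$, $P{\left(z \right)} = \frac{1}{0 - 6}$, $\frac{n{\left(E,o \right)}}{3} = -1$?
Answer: $\frac{4}{3} + \frac{i}{6} \approx 1.3333 + 0.16667 i$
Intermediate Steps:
$n{\left(E,o \right)} = -3$ ($n{\left(E,o \right)} = 3 \left(-1\right) = -3$)
$P{\left(z \right)} = - \frac{1}{6}$ ($P{\left(z \right)} = \frac{1}{-6} = - \frac{1}{6}$)
$F = i$ ($F = \sqrt{0 - 1} = \sqrt{-1} = i \approx 1.0 i$)
$a{\left(d,f \right)} = - i$ ($a{\left(d,f \right)} = i^{3} = - i$)
$m{\left(b,K \right)} = -1 + b$ ($m{\left(b,K \right)} = b - 1 = -1 + b$)
$P{\left(9 \right)} \left(m{\left(-7,-4 \right)} + a{\left(12,n{\left(-3,-3 \right)} \right)}\right) = - \frac{\left(-1 - 7\right) - i}{6} = - \frac{-8 - i}{6} = \frac{4}{3} + \frac{i}{6}$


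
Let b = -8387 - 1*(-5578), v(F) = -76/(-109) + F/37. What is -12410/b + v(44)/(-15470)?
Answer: 387122429114/87627471295 ≈ 4.4178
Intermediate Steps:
v(F) = 76/109 + F/37 (v(F) = -76*(-1/109) + F*(1/37) = 76/109 + F/37)
b = -2809 (b = -8387 + 5578 = -2809)
-12410/b + v(44)/(-15470) = -12410/(-2809) + (76/109 + (1/37)*44)/(-15470) = -12410*(-1/2809) + (76/109 + 44/37)*(-1/15470) = 12410/2809 + (7608/4033)*(-1/15470) = 12410/2809 - 3804/31195255 = 387122429114/87627471295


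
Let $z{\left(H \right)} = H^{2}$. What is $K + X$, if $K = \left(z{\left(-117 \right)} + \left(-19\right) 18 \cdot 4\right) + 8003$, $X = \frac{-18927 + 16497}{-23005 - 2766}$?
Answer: $\frac{523772234}{25771} \approx 20324.0$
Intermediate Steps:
$X = \frac{2430}{25771}$ ($X = - \frac{2430}{-25771} = \left(-2430\right) \left(- \frac{1}{25771}\right) = \frac{2430}{25771} \approx 0.094292$)
$K = 20324$ ($K = \left(\left(-117\right)^{2} + \left(-19\right) 18 \cdot 4\right) + 8003 = \left(13689 - 1368\right) + 8003 = 12321 + 8003 = 20324$)
$K + X = 20324 + \frac{2430}{25771} = \frac{523772234}{25771}$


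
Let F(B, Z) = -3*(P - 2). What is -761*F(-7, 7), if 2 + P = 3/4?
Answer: -29679/4 ≈ -7419.8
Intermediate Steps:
P = -5/4 (P = -2 + 3/4 = -2 + 3*(¼) = -2 + ¾ = -5/4 ≈ -1.2500)
F(B, Z) = 39/4 (F(B, Z) = -3*(-5/4 - 2) = -3*(-13/4) = 39/4)
-761*F(-7, 7) = -761*39/4 = -29679/4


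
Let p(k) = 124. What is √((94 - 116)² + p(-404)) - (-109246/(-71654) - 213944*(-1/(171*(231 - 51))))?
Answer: -2336566907/275688765 + 4*√38 ≈ 16.182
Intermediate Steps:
√((94 - 116)² + p(-404)) - (-109246/(-71654) - 213944*(-1/(171*(231 - 51)))) = √((94 - 116)² + 124) - (-109246/(-71654) - 213944*(-1/(171*(231 - 51)))) = √((-22)² + 124) - (-109246*(-1/71654) - 213944/((-171*180))) = √(484 + 124) - (54623/35827 - 213944/(-30780)) = √608 - (54623/35827 - 213944*(-1/30780)) = 4*√38 - (54623/35827 + 53486/7695) = 4*√38 - 1*2336566907/275688765 = 4*√38 - 2336566907/275688765 = -2336566907/275688765 + 4*√38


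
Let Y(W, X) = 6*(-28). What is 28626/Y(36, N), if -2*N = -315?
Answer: -4771/28 ≈ -170.39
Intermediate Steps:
N = 315/2 (N = -½*(-315) = 315/2 ≈ 157.50)
Y(W, X) = -168
28626/Y(36, N) = 28626/(-168) = 28626*(-1/168) = -4771/28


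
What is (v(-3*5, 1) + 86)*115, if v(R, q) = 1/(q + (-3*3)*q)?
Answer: 79005/8 ≈ 9875.6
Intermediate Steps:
v(R, q) = -1/(8*q) (v(R, q) = 1/(q - 9*q) = 1/(-8*q) = -1/(8*q))
(v(-3*5, 1) + 86)*115 = (-1/8/1 + 86)*115 = (-1/8*1 + 86)*115 = (-1/8 + 86)*115 = (687/8)*115 = 79005/8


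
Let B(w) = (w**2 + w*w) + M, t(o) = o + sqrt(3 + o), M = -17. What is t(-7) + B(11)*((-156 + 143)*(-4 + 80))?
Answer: -222307 + 2*I ≈ -2.2231e+5 + 2.0*I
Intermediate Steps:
B(w) = -17 + 2*w**2 (B(w) = (w**2 + w*w) - 17 = (w**2 + w**2) - 17 = 2*w**2 - 17 = -17 + 2*w**2)
t(-7) + B(11)*((-156 + 143)*(-4 + 80)) = (-7 + sqrt(3 - 7)) + (-17 + 2*11**2)*((-156 + 143)*(-4 + 80)) = (-7 + sqrt(-4)) + (-17 + 2*121)*(-13*76) = (-7 + 2*I) + (-17 + 242)*(-988) = (-7 + 2*I) + 225*(-988) = (-7 + 2*I) - 222300 = -222307 + 2*I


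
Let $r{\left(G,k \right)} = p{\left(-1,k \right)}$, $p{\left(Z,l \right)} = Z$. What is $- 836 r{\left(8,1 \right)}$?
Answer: $836$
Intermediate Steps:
$r{\left(G,k \right)} = -1$
$- 836 r{\left(8,1 \right)} = \left(-836\right) \left(-1\right) = 836$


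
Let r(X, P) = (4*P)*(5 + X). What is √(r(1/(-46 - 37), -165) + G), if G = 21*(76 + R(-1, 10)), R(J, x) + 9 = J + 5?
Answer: I*√12407421/83 ≈ 42.439*I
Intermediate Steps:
R(J, x) = -4 + J (R(J, x) = -9 + (J + 5) = -9 + (5 + J) = -4 + J)
r(X, P) = 4*P*(5 + X)
G = 1491 (G = 21*(76 + (-4 - 1)) = 21*(76 - 5) = 21*71 = 1491)
√(r(1/(-46 - 37), -165) + G) = √(4*(-165)*(5 + 1/(-46 - 37)) + 1491) = √(4*(-165)*(5 + 1/(-83)) + 1491) = √(4*(-165)*(5 - 1/83) + 1491) = √(4*(-165)*(414/83) + 1491) = √(-273240/83 + 1491) = √(-149487/83) = I*√12407421/83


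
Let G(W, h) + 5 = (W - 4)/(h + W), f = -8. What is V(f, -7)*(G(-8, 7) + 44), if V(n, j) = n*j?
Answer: 2856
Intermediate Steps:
G(W, h) = -5 + (-4 + W)/(W + h) (G(W, h) = -5 + (W - 4)/(h + W) = -5 + (-4 + W)/(W + h))
V(n, j) = j*n
V(f, -7)*(G(-8, 7) + 44) = (-7*(-8))*((-4 - 5*7 - 4*(-8))/(-8 + 7) + 44) = 56*((-4 - 35 + 32)/(-1) + 44) = 56*(-1*(-7) + 44) = 56*(7 + 44) = 56*51 = 2856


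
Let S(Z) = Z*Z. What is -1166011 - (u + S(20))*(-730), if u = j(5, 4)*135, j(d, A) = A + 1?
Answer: -381261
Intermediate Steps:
j(d, A) = 1 + A
S(Z) = Z**2
u = 675 (u = (1 + 4)*135 = 5*135 = 675)
-1166011 - (u + S(20))*(-730) = -1166011 - (675 + 20**2)*(-730) = -1166011 - (675 + 400)*(-730) = -1166011 - 1075*(-730) = -1166011 - 1*(-784750) = -1166011 + 784750 = -381261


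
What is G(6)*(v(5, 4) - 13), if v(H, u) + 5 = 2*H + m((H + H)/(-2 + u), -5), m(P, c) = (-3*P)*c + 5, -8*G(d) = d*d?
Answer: -324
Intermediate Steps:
G(d) = -d**2/8 (G(d) = -d*d/8 = -d**2/8)
m(P, c) = 5 - 3*P*c (m(P, c) = -3*P*c + 5 = 5 - 3*P*c)
v(H, u) = 2*H + 30*H/(-2 + u) (v(H, u) = -5 + (2*H + (5 - 3*(H + H)/(-2 + u)*(-5))) = -5 + (2*H + (5 - 3*(2*H)/(-2 + u)*(-5))) = -5 + (2*H + (5 - 3*2*H/(-2 + u)*(-5))) = -5 + (2*H + (5 + 30*H/(-2 + u))) = -5 + (5 + 2*H + 30*H/(-2 + u)) = 2*H + 30*H/(-2 + u))
G(6)*(v(5, 4) - 13) = (-1/8*6**2)*(2*5*(13 + 4)/(-2 + 4) - 13) = (-1/8*36)*(2*5*17/2 - 13) = -9*(2*5*(1/2)*17 - 13)/2 = -9*(85 - 13)/2 = -9/2*72 = -324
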